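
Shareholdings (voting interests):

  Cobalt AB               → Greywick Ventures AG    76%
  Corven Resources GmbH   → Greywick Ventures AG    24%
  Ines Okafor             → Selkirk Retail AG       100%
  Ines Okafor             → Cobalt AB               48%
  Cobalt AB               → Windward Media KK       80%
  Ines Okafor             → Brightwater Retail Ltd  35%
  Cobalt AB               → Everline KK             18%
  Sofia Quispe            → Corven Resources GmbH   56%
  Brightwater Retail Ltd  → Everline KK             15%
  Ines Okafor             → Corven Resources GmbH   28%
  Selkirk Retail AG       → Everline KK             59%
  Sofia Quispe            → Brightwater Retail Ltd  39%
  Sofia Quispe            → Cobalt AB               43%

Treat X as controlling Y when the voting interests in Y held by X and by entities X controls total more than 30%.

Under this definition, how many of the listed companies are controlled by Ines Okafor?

Ines holds 100% of Selkirk, so Ines controls Selkirk.
Ines holds 48% of Cobalt, so Ines controls Cobalt.
Ines holds 35% of Brightwater, so Ines controls Brightwater.
Cobalt and Selkirk and Brightwater together hold 18% + 59% + 15% = 92% of Everline, so Ines controls Everline.
Cobalt holds 76% of Greywick, so Ines controls Greywick.
Cobalt holds 80% of Windward, so Ines controls Windward.
No other company's threshold is met.
Ines controls 6 companies.

6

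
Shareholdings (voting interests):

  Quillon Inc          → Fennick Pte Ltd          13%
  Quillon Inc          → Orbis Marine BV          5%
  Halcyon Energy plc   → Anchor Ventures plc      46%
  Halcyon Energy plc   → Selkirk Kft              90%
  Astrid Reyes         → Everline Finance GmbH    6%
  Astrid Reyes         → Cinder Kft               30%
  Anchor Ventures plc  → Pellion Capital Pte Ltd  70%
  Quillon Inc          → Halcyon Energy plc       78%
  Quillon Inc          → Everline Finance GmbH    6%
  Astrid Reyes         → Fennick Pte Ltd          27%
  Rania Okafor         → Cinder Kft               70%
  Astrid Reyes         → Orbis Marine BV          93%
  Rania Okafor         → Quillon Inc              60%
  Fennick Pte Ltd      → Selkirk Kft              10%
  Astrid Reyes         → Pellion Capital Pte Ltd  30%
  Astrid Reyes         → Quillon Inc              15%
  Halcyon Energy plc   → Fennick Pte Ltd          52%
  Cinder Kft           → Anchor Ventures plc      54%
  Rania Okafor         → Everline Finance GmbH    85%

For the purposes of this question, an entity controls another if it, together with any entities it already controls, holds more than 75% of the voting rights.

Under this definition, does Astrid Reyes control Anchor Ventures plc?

Astrid holds 93% of Orbis, so Astrid controls Orbis.
Neither Astrid nor any entity Astrid controls holds any voting interest in Anchor.
So Astrid does not control Anchor.

No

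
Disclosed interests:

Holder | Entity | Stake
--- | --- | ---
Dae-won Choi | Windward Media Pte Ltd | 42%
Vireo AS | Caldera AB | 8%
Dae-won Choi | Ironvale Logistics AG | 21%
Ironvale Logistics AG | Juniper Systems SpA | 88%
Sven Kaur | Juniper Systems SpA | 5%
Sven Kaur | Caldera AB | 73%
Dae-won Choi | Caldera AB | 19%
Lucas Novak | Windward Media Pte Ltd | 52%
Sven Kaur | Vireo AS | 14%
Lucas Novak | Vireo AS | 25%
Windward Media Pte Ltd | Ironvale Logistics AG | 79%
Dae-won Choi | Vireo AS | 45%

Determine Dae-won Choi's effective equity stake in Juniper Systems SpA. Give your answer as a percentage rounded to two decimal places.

Dae-won reaches Juniper along 2 paths.
Via Windward → Ironvale: 42% × 79% × 88% = 29.1984%.
Via Ironvale: 21% × 88% = 18.48%.
Total: 29.1984% + 18.48% = 47.6784%.
Rounded: 47.68%.

47.68%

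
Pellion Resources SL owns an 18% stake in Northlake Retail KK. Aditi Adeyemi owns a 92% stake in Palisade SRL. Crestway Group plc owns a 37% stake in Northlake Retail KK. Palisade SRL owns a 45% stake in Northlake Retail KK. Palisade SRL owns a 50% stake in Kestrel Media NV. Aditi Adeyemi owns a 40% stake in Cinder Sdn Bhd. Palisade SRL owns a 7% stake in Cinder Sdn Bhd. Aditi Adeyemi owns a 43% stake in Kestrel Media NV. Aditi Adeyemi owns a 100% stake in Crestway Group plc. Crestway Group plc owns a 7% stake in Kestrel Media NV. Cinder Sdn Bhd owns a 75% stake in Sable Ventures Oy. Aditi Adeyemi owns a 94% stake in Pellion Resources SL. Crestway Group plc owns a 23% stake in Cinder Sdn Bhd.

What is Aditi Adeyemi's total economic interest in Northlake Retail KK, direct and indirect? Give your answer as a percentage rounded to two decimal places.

Aditi reaches Northlake along 3 paths.
Via Palisade: 92% × 45% = 41.4%.
Via Crestway: 100% × 37% = 37%.
Via Pellion: 94% × 18% = 16.92%.
Total: 41.4% + 37% + 16.92% = 95.32%.

95.32%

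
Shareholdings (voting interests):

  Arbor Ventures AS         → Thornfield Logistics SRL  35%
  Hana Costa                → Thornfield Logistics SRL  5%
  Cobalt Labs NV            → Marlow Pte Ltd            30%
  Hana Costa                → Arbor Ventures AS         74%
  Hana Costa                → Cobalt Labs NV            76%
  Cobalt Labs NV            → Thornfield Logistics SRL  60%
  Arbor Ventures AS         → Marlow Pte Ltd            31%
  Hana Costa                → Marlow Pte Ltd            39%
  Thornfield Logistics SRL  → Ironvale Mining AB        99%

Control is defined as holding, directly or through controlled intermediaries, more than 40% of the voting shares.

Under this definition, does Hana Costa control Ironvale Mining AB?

Yes

Hana holds 74% of Arbor, so Hana controls Arbor.
Hana holds 76% of Cobalt, so Hana controls Cobalt.
Cobalt and Arbor and Hana together hold 60% + 35% + 5% = 100% of Thornfield, so Hana controls Thornfield.
Thornfield holds 99% of Ironvale, so Hana controls Ironvale.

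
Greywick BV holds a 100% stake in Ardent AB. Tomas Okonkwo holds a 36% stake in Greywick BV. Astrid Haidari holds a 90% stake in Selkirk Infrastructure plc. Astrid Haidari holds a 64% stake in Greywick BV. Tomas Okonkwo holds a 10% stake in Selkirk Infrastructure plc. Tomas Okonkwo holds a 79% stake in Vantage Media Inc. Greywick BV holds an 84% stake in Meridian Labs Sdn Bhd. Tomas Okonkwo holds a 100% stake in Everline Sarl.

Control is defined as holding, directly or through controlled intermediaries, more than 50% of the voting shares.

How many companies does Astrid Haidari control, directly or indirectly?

Astrid holds 90% of Selkirk, so Astrid controls Selkirk.
Astrid holds 64% of Greywick, so Astrid controls Greywick.
Greywick holds 84% of Meridian, so Astrid controls Meridian.
Greywick holds 100% of Ardent, so Astrid controls Ardent.
No other company's threshold is met.
Astrid controls 4 companies.

4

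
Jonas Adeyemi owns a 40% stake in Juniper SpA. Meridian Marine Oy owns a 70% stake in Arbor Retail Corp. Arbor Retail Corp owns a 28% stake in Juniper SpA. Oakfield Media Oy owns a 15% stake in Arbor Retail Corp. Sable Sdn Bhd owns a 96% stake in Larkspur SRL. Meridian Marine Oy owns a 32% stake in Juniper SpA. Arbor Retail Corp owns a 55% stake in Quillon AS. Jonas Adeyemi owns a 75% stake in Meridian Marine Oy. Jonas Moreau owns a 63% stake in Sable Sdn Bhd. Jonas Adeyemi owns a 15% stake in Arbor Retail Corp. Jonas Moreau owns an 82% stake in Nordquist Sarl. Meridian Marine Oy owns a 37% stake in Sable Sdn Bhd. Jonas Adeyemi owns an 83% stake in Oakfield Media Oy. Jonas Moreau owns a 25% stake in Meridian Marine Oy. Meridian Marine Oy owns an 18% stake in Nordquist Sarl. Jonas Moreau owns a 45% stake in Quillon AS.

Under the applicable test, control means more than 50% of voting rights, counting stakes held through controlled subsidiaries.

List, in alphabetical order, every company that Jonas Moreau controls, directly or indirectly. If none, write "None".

Jonas Moreau holds 82% of Nordquist, so Jonas Moreau controls Nordquist.
Jonas Moreau holds 63% of Sable, so Jonas Moreau controls Sable.
Sable holds 96% of Larkspur, so Jonas Moreau controls Larkspur.
No other company's threshold is met.

Larkspur SRL, Nordquist Sarl, Sable Sdn Bhd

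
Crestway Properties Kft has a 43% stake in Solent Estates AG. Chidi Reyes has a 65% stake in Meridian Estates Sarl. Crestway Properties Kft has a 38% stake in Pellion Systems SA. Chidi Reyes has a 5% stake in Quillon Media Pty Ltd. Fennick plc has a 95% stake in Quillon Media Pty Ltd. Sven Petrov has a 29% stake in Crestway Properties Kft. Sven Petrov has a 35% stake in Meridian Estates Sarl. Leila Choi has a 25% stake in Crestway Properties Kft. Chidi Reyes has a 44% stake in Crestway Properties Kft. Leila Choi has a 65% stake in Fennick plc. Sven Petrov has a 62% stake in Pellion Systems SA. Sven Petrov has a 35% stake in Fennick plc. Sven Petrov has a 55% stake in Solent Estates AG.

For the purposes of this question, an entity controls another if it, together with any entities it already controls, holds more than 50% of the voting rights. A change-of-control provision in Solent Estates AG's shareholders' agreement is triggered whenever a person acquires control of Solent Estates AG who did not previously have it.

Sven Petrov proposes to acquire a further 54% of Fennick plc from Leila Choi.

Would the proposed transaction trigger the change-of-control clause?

The purchase adds only to Sven's holdings (Leila's stake shrinks), so Sven is the only person who could newly come to control Solent.
Sven holds 55% of Solent, so Sven controls Solent.
So Sven already controls Solent before the transaction.
After the purchase, Sven's direct stake in Fennick rises to 35% + 54% = 89%, and Leila's stake falls to 11%.
Sven controlled Solent already, so this is not a new person acquiring control; every other person's position is unchanged or reduced.
No new person acquires control, so the clause is not triggered.

No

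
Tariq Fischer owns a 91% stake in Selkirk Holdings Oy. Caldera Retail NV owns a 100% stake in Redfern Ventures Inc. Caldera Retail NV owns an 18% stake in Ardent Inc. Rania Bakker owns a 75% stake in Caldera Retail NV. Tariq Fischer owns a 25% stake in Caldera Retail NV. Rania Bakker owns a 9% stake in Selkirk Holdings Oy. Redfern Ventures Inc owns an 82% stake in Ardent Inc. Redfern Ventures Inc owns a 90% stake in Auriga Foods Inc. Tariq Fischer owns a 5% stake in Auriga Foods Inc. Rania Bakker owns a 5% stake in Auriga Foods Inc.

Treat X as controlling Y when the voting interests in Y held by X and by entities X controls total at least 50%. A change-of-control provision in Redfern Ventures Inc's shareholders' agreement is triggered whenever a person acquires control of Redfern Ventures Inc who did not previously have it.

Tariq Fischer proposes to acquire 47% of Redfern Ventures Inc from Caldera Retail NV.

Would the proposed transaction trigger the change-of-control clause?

No

The purchase adds only to Tariq's holdings (Caldera's stake shrinks), so Tariq is the only person who could newly come to control Redfern.
Tariq holds 91% of Selkirk, so Tariq controls Selkirk.
Neither Tariq nor any entity Tariq controls holds any voting interest in Redfern.
So before the transaction, Tariq does not control Redfern.
After the purchase, Tariq holds 47% of Redfern directly, and Caldera's stake falls to 53%.
After the transaction, Tariq's side holds 47% of Redfern, not ≥ 50%, so Tariq still does not control Redfern.
No new person acquires control, so the clause is not triggered.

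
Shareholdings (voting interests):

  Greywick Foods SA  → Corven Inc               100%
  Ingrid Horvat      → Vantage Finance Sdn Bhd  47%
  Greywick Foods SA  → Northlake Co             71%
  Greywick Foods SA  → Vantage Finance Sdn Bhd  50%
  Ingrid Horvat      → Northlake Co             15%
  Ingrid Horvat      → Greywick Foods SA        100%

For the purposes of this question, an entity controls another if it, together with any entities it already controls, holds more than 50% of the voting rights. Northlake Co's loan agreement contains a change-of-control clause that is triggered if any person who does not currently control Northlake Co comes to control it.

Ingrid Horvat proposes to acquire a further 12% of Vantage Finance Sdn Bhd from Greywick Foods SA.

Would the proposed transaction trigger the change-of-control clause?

No

The purchase adds only to Ingrid's holdings (Greywick's stake shrinks), so Ingrid is the only person who could newly come to control Northlake.
Ingrid holds 100% of Greywick, so Ingrid controls Greywick.
Greywick and Ingrid together hold 71% + 15% = 86% of Northlake, so Ingrid controls Northlake.
So Ingrid already controls Northlake before the transaction.
After the purchase, Ingrid's direct stake in Vantage rises to 47% + 12% = 59%, and Greywick's stake falls to 38%.
Ingrid controlled Northlake already, so this is not a new person acquiring control; every other person's position is unchanged or reduced.
No new person acquires control, so the clause is not triggered.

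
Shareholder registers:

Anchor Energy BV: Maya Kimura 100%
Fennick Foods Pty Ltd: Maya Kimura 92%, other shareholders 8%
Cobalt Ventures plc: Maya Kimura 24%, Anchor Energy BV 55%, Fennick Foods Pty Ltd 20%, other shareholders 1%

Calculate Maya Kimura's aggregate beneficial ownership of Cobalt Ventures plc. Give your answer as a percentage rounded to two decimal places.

97.40%

Maya reaches Cobalt along 3 paths.
Direct stake: 24% = 24%.
Via Anchor: 100% × 55% = 55%.
Via Fennick: 92% × 20% = 18.4%.
Total: 24% + 55% + 18.4% = 97.4%.
Rounded: 97.40%.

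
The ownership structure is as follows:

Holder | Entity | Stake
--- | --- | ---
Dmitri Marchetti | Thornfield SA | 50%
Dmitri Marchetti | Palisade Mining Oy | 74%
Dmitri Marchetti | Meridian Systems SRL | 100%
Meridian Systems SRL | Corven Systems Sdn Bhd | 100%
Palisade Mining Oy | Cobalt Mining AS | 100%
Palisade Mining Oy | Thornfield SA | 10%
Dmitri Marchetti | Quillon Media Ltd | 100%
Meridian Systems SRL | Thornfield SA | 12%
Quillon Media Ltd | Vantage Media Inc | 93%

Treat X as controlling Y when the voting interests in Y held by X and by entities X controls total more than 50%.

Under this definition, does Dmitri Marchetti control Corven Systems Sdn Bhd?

Dmitri holds 100% of Meridian, so Dmitri controls Meridian.
Meridian holds 100% of Corven, so Dmitri controls Corven.

Yes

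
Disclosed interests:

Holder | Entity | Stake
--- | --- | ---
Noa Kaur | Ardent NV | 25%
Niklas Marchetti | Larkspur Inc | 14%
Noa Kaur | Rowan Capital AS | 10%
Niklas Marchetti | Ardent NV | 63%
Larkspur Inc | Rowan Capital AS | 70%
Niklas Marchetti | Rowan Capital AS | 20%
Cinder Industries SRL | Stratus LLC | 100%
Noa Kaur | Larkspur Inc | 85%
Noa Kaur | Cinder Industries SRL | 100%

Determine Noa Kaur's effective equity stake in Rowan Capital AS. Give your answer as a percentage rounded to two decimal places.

Noa reaches Rowan along 2 paths.
Via Larkspur: 85% × 70% = 59.5%.
Direct stake: 10% = 10%.
Total: 59.5% + 10% = 69.5%.
Rounded: 69.50%.

69.50%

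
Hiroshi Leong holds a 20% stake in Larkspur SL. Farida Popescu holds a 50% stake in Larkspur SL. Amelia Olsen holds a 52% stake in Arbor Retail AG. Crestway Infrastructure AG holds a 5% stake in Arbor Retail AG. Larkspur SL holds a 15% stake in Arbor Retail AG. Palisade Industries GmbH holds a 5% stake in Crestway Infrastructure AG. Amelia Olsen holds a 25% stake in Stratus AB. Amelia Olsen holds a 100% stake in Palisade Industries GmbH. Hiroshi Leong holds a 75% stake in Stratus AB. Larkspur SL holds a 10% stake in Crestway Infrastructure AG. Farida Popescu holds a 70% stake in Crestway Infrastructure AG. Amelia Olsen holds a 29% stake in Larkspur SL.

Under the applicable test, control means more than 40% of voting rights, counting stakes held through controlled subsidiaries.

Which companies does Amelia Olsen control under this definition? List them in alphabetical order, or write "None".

Arbor Retail AG, Palisade Industries GmbH

Amelia holds 100% of Palisade, so Amelia controls Palisade.
Amelia holds 52% of Arbor, so Amelia controls Arbor.
No other company's threshold is met.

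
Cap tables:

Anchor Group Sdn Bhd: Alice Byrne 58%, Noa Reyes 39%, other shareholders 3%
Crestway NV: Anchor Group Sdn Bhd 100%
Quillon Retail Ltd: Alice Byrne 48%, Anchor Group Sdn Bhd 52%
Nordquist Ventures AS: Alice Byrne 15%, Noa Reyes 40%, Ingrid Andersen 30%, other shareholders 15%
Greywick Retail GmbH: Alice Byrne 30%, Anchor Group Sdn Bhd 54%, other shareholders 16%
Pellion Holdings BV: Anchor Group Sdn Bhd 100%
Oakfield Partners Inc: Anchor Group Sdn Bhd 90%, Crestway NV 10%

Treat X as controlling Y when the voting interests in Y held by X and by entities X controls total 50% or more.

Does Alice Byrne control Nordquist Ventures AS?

Alice holds 58% of Anchor, so Alice controls Anchor.
Anchor holds 100% of Crestway, so Alice controls Crestway.
Alice and Anchor together hold 48% + 52% = 100% of Quillon, so Alice controls Quillon.
Alice and Anchor together hold 30% + 54% = 84% of Greywick, so Alice controls Greywick.
Anchor holds 100% of Pellion, so Alice controls Pellion.
Anchor and Crestway together hold 90% + 10% = 100% of Oakfield, so Alice controls Oakfield.
In Nordquist, Alice's side holds only 15%, not ≥ 50%.
So Alice does not control Nordquist.

No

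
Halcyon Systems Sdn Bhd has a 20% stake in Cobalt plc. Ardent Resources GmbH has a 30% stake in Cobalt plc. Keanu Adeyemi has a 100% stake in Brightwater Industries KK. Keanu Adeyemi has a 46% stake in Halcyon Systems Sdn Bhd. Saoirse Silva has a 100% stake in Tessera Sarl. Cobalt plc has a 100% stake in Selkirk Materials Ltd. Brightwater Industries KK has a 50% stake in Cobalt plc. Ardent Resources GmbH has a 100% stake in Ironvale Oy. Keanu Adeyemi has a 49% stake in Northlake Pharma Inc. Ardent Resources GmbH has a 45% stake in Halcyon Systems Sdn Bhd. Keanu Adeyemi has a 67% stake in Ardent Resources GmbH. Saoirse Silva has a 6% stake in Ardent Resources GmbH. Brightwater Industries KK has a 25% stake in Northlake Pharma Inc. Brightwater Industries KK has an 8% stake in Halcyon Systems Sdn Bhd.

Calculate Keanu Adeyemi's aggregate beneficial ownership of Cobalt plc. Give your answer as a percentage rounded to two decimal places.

Keanu reaches Cobalt along 5 paths.
Via Ardent: 67% × 30% = 20.1%.
Via Ardent → Halcyon: 67% × 45% × 20% = 6.03%.
Via Halcyon: 46% × 20% = 9.2%.
Via Brightwater → Halcyon: 100% × 8% × 20% = 1.6%.
Via Brightwater: 100% × 50% = 50%.
Total: 20.1% + 6.03% + 9.2% + 1.6% + 50% = 86.93%.

86.93%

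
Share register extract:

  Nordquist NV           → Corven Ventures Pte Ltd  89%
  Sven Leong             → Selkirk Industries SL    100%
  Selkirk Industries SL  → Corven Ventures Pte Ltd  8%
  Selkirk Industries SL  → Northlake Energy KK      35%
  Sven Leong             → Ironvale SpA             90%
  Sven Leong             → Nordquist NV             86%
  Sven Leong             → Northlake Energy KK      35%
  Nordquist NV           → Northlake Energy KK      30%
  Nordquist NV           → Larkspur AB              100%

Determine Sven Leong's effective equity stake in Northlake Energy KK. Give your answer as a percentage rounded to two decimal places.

Sven reaches Northlake along 3 paths.
Via Nordquist: 86% × 30% = 25.8%.
Via Selkirk: 100% × 35% = 35%.
Direct stake: 35% = 35%.
Total: 25.8% + 35% + 35% = 95.8%.
Rounded: 95.80%.

95.80%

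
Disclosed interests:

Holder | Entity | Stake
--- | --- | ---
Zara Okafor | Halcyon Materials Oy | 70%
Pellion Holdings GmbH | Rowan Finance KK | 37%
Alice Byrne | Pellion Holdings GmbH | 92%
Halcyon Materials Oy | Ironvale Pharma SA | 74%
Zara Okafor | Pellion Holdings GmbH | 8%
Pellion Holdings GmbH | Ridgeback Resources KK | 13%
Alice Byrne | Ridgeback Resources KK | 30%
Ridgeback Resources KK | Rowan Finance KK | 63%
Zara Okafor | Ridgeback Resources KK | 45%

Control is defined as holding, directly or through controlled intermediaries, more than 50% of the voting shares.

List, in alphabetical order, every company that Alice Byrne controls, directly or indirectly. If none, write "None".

Alice holds 92% of Pellion, so Alice controls Pellion.
No other company's threshold is met.

Pellion Holdings GmbH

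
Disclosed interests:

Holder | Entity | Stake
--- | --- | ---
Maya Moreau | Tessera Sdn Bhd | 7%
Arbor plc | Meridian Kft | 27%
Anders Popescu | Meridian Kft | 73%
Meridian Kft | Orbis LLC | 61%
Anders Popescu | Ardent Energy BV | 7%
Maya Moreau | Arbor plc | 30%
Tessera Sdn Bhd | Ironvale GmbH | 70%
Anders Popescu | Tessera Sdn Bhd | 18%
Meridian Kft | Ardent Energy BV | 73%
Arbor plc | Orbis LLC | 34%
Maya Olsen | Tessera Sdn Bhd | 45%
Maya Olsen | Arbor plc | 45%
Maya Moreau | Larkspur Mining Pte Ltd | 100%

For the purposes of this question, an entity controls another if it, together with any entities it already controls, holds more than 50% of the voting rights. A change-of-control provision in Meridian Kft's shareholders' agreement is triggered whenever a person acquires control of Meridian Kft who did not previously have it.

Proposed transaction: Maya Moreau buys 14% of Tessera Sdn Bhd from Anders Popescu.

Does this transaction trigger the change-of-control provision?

The purchase adds only to Maya Moreau's holdings (Anders's stake shrinks), so Maya Moreau is the only person who could newly come to control Meridian.
Maya Moreau holds 100% of Larkspur, so Maya Moreau controls Larkspur.
Neither Maya Moreau nor any entity Maya Moreau controls holds any voting interest in Meridian.
So before the transaction, Maya Moreau does not control Meridian.
After the purchase, Maya Moreau's direct stake in Tessera rises to 7% + 14% = 21%, and Anders's stake falls to 4%.
Maya Moreau's side now holds 21% of Tessera, not > 50%, so Maya Moreau still does not control Tessera.
After the transaction, neither Maya Moreau nor any entity Maya Moreau controls holds a voting interest in Meridian, so Maya Moreau still does not control it.
No new person acquires control, so the clause is not triggered.

No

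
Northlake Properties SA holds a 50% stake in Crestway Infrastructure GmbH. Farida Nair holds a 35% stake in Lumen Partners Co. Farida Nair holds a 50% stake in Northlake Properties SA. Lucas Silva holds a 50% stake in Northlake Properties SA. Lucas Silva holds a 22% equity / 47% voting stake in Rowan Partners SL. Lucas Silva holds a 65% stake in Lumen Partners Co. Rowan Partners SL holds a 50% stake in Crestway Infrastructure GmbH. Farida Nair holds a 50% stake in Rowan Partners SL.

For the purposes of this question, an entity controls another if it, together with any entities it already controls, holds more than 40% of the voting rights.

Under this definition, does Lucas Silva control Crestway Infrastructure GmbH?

Yes

Lucas holds 47% of Rowan, so Lucas controls Rowan.
Lucas holds 50% of Northlake, so Lucas controls Northlake.
Rowan and Northlake together hold 50% + 50% = 100% of Crestway, so Lucas controls Crestway.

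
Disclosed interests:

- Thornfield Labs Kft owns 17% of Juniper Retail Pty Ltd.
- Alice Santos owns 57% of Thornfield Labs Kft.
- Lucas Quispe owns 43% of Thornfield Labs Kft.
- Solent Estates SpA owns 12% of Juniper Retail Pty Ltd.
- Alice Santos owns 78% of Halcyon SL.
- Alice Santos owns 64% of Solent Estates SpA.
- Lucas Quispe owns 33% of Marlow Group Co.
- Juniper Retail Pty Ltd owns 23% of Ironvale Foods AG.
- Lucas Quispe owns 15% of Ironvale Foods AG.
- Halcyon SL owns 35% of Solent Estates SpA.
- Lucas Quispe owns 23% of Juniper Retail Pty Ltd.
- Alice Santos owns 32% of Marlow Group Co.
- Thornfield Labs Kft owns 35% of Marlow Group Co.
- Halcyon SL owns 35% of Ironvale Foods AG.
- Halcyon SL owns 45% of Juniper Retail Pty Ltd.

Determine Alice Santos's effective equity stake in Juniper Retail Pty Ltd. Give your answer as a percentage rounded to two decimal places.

Alice reaches Juniper along 4 paths.
Via Halcyon → Solent: 78% × 35% × 12% = 3.276%.
Via Solent: 64% × 12% = 7.68%.
Via Halcyon: 78% × 45% = 35.1%.
Via Thornfield: 57% × 17% = 9.69%.
Total: 3.276% + 7.68% + 35.1% + 9.69% = 55.746%.
Rounded: 55.75%.

55.75%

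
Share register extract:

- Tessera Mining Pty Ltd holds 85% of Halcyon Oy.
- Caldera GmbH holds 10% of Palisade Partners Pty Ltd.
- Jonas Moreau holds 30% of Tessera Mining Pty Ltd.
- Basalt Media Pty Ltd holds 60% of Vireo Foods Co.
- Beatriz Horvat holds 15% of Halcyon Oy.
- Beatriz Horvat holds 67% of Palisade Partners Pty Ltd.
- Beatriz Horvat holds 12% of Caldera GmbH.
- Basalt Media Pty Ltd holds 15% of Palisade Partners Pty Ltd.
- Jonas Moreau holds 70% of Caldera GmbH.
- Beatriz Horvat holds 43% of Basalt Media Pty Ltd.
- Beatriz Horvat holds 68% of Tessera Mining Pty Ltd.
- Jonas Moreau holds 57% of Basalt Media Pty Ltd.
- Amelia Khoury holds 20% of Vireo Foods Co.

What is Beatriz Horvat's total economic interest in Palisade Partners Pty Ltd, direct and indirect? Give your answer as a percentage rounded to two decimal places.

74.65%

Beatriz reaches Palisade along 3 paths.
Via Basalt: 43% × 15% = 6.45%.
Via Caldera: 12% × 10% = 1.2%.
Direct stake: 67% = 67%.
Total: 6.45% + 1.2% + 67% = 74.65%.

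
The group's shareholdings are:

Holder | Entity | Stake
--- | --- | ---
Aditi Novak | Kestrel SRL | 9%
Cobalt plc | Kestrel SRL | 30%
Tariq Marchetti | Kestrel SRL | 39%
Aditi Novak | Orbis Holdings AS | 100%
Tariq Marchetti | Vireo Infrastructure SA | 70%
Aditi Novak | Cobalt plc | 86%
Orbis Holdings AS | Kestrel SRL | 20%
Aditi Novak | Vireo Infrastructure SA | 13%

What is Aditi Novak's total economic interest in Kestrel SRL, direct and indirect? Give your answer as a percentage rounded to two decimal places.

54.80%

Aditi reaches Kestrel along 3 paths.
Via Orbis: 100% × 20% = 20%.
Via Cobalt: 86% × 30% = 25.8%.
Direct stake: 9% = 9%.
Total: 20% + 25.8% + 9% = 54.8%.
Rounded: 54.80%.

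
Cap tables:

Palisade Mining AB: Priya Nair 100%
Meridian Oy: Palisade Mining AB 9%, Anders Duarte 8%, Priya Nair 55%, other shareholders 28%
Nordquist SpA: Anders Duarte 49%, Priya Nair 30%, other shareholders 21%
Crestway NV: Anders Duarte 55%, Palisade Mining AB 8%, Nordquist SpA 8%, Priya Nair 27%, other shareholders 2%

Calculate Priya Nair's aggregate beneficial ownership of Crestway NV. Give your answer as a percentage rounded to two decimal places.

Priya reaches Crestway along 3 paths.
Via Palisade: 100% × 8% = 8%.
Via Nordquist: 30% × 8% = 2.4%.
Direct stake: 27% = 27%.
Total: 8% + 2.4% + 27% = 37.4%.
Rounded: 37.40%.

37.40%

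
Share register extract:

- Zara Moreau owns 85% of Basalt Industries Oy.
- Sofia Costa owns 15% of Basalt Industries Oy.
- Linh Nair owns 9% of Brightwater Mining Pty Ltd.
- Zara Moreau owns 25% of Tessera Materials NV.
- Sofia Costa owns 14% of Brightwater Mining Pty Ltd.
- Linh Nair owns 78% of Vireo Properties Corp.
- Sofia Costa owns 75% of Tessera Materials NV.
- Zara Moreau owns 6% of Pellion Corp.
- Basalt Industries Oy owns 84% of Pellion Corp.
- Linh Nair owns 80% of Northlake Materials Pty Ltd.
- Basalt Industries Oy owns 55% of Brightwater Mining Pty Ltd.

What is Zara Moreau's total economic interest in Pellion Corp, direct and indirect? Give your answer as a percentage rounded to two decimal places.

77.40%

Zara reaches Pellion along 2 paths.
Via Basalt: 85% × 84% = 71.4%.
Direct stake: 6% = 6%.
Total: 71.4% + 6% = 77.4%.
Rounded: 77.40%.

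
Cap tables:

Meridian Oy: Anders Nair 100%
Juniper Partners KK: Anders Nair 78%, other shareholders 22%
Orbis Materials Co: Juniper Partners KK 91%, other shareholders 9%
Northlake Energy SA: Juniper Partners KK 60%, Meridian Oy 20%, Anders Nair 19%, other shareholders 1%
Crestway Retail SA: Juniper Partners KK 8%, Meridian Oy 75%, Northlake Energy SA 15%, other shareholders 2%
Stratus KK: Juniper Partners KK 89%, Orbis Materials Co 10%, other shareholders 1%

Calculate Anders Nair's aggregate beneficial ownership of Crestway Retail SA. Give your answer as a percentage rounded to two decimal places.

94.11%

Anders reaches Crestway along 5 paths.
Via Juniper: 78% × 8% = 6.24%.
Via Meridian: 100% × 75% = 75%.
Via Juniper → Northlake: 78% × 60% × 15% = 7.02%.
Via Meridian → Northlake: 100% × 20% × 15% = 3%.
Via Northlake: 19% × 15% = 2.85%.
Total: 6.24% + 75% + 7.02% + 3% + 2.85% = 94.11%.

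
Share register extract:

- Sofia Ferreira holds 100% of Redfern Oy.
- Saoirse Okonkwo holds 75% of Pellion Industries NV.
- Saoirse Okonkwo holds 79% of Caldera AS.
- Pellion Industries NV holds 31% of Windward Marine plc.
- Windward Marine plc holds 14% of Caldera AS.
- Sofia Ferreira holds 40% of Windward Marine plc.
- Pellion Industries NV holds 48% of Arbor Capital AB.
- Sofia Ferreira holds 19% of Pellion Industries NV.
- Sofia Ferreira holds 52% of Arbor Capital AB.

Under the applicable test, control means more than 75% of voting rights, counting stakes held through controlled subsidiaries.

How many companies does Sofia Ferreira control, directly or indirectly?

1

Sofia holds 100% of Redfern, so Sofia controls Redfern.
No other company's threshold is met.
Sofia controls 1 company.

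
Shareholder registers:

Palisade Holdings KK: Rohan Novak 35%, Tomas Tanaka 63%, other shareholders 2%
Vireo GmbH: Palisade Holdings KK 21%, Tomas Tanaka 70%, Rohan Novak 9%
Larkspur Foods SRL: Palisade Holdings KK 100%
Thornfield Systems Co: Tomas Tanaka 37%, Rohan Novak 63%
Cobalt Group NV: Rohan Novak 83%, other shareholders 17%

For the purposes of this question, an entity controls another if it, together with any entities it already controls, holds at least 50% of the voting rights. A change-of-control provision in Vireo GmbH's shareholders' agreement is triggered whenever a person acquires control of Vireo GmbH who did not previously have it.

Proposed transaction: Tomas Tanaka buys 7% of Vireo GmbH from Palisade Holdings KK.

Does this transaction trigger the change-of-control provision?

No

The purchase adds only to Tomas's holdings (Palisade's stake shrinks), so Tomas is the only person who could newly come to control Vireo.
Tomas holds 63% of Palisade, so Tomas controls Palisade.
Palisade and Tomas together hold 21% + 70% = 91% of Vireo, so Tomas controls Vireo.
So Tomas already controls Vireo before the transaction.
After the purchase, Tomas's direct stake in Vireo rises to 70% + 7% = 77%, and Palisade's stake falls to 14%.
Tomas controlled Vireo already, so this is not a new person acquiring control; every other person's position is unchanged or reduced.
No new person acquires control, so the clause is not triggered.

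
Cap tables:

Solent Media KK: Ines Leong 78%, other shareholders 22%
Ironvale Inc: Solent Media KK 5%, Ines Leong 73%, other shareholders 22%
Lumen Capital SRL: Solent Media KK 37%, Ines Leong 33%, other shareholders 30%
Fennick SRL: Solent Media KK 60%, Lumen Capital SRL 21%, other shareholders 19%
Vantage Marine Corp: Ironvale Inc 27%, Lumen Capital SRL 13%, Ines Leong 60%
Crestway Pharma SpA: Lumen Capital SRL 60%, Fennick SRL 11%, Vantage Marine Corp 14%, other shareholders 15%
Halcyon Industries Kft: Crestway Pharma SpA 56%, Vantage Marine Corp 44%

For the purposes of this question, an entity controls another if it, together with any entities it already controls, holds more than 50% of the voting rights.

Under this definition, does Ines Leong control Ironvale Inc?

Ines holds 78% of Solent, so Ines controls Solent.
Solent and Ines together hold 5% + 73% = 78% of Ironvale, so Ines controls Ironvale.

Yes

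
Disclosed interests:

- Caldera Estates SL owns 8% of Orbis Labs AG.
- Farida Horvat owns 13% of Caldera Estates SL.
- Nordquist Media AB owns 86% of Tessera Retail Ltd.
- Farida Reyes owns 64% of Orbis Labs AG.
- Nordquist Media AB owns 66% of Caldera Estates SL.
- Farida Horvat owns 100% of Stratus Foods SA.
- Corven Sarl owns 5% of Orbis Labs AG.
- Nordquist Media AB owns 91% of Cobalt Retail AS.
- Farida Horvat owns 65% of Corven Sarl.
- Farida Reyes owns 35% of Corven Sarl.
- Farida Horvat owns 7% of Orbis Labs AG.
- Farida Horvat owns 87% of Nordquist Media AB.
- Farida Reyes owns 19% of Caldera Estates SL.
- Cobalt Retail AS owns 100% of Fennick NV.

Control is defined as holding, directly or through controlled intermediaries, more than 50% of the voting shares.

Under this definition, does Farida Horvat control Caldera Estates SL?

Yes

Farida Horvat holds 87% of Nordquist, so Farida Horvat controls Nordquist.
Nordquist and Farida Horvat together hold 66% + 13% = 79% of Caldera, so Farida Horvat controls Caldera.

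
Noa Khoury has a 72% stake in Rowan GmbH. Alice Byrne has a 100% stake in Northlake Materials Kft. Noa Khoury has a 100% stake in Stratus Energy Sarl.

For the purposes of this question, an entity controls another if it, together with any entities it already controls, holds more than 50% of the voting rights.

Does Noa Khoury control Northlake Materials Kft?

No

Noa holds 72% of Rowan, so Noa controls Rowan.
Noa holds 100% of Stratus, so Noa controls Stratus.
Neither Noa nor any entity Noa controls holds any voting interest in Northlake.
So Noa does not control Northlake.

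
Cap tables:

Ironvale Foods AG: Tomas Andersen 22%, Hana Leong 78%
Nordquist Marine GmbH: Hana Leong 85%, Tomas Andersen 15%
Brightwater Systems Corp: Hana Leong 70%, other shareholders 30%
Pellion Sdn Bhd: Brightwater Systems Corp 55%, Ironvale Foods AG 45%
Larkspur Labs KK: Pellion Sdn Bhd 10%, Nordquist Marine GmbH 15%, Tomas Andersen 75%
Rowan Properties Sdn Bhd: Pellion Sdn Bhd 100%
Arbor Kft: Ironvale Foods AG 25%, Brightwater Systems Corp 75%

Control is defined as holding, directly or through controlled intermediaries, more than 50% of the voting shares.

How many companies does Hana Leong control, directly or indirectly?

Hana holds 78% of Ironvale, so Hana controls Ironvale.
Hana holds 85% of Nordquist, so Hana controls Nordquist.
Hana holds 70% of Brightwater, so Hana controls Brightwater.
Brightwater and Ironvale together hold 55% + 45% = 100% of Pellion, so Hana controls Pellion.
Pellion holds 100% of Rowan, so Hana controls Rowan.
Ironvale and Brightwater together hold 25% + 75% = 100% of Arbor, so Hana controls Arbor.
No other company's threshold is met.
Hana controls 6 companies.

6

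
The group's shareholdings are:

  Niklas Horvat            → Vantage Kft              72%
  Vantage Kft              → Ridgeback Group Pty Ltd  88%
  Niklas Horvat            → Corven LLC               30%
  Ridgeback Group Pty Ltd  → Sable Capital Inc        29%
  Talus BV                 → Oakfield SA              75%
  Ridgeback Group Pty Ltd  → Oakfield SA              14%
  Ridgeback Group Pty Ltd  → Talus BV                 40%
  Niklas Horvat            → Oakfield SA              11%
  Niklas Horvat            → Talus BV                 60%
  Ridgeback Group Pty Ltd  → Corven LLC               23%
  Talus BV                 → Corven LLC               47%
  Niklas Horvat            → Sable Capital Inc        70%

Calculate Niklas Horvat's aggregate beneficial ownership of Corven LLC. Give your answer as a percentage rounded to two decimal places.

84.68%

Niklas reaches Corven along 4 paths.
Direct stake: 30% = 30%.
Via Vantage → Ridgeback → Talus: 72% × 88% × 40% × 47% = 11.91168%.
Via Talus: 60% × 47% = 28.2%.
Via Vantage → Ridgeback: 72% × 88% × 23% = 14.5728%.
Total: 30% + 11.91168% + 28.2% + 14.5728% = 84.68448%.
Rounded: 84.68%.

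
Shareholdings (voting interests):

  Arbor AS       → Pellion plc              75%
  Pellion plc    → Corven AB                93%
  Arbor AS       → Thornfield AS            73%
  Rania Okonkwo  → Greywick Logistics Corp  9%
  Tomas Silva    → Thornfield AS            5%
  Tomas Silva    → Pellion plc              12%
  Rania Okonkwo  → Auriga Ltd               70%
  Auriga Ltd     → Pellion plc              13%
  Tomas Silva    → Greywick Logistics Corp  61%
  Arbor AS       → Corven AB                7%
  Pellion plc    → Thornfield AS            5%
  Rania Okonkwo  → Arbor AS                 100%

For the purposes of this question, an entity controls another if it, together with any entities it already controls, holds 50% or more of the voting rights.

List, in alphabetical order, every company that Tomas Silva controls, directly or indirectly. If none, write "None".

Greywick Logistics Corp

Tomas holds 61% of Greywick, so Tomas controls Greywick.
No other company's threshold is met.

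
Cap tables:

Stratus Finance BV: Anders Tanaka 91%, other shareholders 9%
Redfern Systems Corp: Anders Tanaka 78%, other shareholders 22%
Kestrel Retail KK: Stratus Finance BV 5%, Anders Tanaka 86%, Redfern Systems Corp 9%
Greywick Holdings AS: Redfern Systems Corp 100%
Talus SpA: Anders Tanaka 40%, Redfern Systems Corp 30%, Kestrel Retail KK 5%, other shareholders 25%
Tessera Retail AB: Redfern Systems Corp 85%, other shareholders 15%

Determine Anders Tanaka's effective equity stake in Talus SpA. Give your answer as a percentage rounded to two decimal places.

Anders reaches Talus along 5 paths.
Direct stake: 40% = 40%.
Via Redfern: 78% × 30% = 23.4%.
Via Stratus → Kestrel: 91% × 5% × 5% = 0.2275%.
Via Kestrel: 86% × 5% = 4.3%.
Via Redfern → Kestrel: 78% × 9% × 5% = 0.351%.
Total: 40% + 23.4% + 0.2275% + 4.3% + 0.351% = 68.2785%.
Rounded: 68.28%.

68.28%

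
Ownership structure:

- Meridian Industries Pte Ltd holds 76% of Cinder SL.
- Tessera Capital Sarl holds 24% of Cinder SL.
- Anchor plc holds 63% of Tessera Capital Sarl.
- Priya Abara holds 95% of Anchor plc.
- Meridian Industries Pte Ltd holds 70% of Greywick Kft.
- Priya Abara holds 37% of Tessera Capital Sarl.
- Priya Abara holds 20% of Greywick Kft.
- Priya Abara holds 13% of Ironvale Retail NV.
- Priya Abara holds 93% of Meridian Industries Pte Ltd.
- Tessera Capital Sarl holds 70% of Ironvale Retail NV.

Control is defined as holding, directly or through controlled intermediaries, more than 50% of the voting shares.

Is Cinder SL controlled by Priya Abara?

Priya holds 95% of Anchor, so Priya controls Anchor.
Priya and Anchor together hold 37% + 63% = 100% of Tessera, so Priya controls Tessera.
Priya holds 93% of Meridian, so Priya controls Meridian.
Tessera and Meridian together hold 24% + 76% = 100% of Cinder, so Priya controls Cinder.

Yes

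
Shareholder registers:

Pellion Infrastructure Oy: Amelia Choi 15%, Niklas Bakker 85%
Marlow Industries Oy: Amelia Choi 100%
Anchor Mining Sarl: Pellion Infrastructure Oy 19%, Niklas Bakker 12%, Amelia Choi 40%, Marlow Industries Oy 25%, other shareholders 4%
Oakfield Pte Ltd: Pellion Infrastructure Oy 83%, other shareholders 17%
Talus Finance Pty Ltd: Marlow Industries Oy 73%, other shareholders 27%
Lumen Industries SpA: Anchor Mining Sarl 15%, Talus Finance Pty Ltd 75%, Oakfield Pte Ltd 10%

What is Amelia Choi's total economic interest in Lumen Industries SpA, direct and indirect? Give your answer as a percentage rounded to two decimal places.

66.17%

Amelia reaches Lumen along 5 paths.
Via Pellion → Anchor: 15% × 19% × 15% = 0.4275%.
Via Anchor: 40% × 15% = 6%.
Via Marlow → Anchor: 100% × 25% × 15% = 3.75%.
Via Marlow → Talus: 100% × 73% × 75% = 54.75%.
Via Pellion → Oakfield: 15% × 83% × 10% = 1.245%.
Total: 0.4275% + 6% + 3.75% + 54.75% + 1.245% = 66.1725%.
Rounded: 66.17%.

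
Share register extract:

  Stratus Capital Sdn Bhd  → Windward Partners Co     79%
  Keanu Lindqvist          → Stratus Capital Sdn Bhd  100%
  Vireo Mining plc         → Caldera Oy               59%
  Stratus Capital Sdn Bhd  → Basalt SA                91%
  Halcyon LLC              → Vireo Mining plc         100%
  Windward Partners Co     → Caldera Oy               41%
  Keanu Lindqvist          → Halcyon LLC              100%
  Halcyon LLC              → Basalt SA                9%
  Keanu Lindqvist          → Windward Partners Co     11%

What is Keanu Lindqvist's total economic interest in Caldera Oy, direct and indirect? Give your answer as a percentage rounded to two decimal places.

Keanu reaches Caldera along 3 paths.
Via Halcyon → Vireo: 100% × 100% × 59% = 59%.
Via Stratus → Windward: 100% × 79% × 41% = 32.39%.
Via Windward: 11% × 41% = 4.51%.
Total: 59% + 32.39% + 4.51% = 95.9%.
Rounded: 95.90%.

95.90%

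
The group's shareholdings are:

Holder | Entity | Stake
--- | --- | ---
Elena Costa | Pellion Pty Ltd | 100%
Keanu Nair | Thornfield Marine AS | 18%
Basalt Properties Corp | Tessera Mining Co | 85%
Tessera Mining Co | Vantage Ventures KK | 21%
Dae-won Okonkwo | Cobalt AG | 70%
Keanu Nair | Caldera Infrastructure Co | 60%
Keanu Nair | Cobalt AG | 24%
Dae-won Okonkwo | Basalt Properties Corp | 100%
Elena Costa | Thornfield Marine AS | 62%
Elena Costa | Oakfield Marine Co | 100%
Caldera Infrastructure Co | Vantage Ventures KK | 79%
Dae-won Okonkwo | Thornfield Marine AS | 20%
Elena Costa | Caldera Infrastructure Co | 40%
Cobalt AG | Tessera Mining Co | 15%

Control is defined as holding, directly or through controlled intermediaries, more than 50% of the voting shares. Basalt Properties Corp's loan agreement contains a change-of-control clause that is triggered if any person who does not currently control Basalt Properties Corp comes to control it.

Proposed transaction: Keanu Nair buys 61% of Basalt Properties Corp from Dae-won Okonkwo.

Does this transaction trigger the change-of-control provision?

The purchase adds only to Keanu's holdings (Dae-won's stake shrinks), so Keanu is the only person who could newly come to control Basalt.
Keanu holds 60% of Caldera, so Keanu controls Caldera.
Caldera holds 79% of Vantage, so Keanu controls Vantage.
Neither Keanu nor any entity Keanu controls holds any voting interest in Basalt.
So before the transaction, Keanu does not control Basalt.
After the purchase, Keanu holds 61% of Basalt directly, and Dae-won's stake falls to 39%.
Keanu holds 61% of Basalt, so Keanu controls Basalt.
Keanu did not control Basalt before and does after, so the clause is triggered.

Yes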